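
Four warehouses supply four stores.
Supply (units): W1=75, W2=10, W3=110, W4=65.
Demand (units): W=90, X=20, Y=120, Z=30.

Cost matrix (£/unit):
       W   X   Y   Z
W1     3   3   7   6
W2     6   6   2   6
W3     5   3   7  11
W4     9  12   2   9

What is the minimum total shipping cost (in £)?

1065

Optimal allocation:
  W1 to W: 45 × £3 = £135
  W1 to Z: 30 × £6 = £180
  W2 to Y: 10 × £2 = £20
  W3 to W: 45 × £5 = £225
  W3 to X: 20 × £3 = £60
  W3 to Y: 45 × £7 = £315
  W4 to Y: 65 × £2 = £130
Total = 135 + 180 + 20 + 225 + 60 + 315 + 130 = £1065.
(Supply check: W1 ships 75; W2 ships 10; W3 ships 110; W4 ships 65.)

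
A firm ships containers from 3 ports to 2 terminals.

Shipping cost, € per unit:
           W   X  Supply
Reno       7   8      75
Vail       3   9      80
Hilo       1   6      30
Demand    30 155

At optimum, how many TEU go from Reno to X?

The minimum-cost plan:
  Reno to X: 75 × €8 = €600
  Vail to W: 30 × €3 = €90
  Vail to X: 50 × €9 = €450
  Hilo to X: 30 × €6 = €180
Total cost = €1320.
So Reno→X carries 75 TEU.

75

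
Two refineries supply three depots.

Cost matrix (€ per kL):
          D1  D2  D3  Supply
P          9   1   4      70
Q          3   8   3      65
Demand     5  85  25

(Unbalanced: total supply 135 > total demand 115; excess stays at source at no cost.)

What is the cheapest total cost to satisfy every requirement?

An optimal shipping plan:
  P->D2: 70 × €1 = €70
  Q->D1: 5 × €3 = €15
  Q->D2: 15 × €8 = €120
  Q->D3: 25 × €3 = €75
Total = 70 + 15 + 120 + 75 = €280.
(Supply check: P ships 70; Q ships 45.)

280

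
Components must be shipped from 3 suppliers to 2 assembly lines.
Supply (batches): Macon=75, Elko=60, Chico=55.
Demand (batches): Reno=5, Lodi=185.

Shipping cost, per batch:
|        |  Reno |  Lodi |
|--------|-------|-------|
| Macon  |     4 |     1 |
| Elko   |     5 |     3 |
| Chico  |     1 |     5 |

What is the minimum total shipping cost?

510

One minimum-cost allocation:
  Macon→Lodi: 75 × 1 = 75
  Elko→Lodi: 60 × 3 = 180
  Chico→Reno: 5 × 1 = 5
  Chico→Lodi: 50 × 5 = 250
Total = 75 + 180 + 5 + 250 = 510.
(Supply check: Macon ships 75; Elko ships 60; Chico ships 55.)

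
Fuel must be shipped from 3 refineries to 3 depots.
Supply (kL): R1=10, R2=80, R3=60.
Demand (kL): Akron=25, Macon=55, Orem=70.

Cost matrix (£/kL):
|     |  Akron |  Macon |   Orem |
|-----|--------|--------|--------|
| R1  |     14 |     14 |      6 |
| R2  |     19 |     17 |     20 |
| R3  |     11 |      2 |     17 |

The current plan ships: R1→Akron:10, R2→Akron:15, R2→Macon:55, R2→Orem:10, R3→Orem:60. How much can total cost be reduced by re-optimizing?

Current plan cost = 10·14 + 15·19 + 55·17 + 10·20 + 60·17 = £2580.
Optimal plan:
  R1→Orem: 10 kL
  R2→Akron: 20 kL
  R2→Orem: 60 kL
  R3→Akron: 5 kL
  R3→Macon: 55 kL
Optimal cost = £1805.
Saving = 2580 − 1805 = £775.

775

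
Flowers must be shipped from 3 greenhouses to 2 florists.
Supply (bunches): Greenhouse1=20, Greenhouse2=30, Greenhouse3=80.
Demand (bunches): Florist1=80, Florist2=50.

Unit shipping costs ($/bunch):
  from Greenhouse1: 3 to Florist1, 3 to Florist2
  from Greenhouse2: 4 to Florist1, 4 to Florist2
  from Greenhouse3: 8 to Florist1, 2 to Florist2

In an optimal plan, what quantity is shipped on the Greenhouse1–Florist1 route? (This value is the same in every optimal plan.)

The minimum-cost plan:
  Greenhouse1→Florist1: 20 × $3 = $60
  Greenhouse2→Florist1: 30 × $4 = $120
  Greenhouse3→Florist1: 30 × $8 = $240
  Greenhouse3→Florist2: 50 × $2 = $100
Total cost = $520.
So Greenhouse1→Florist1 carries 20 bunches.

20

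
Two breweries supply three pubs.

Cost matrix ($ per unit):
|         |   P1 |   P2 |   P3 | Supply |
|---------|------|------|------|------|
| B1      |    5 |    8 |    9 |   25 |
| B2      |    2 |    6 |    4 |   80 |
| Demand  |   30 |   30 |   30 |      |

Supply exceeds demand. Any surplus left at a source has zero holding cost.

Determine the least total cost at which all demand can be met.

380

One minimum-cost allocation:
  B1→P2: 10 × $8 = $80
  B2→P1: 30 × $2 = $60
  B2→P2: 20 × $6 = $120
  B2→P3: 30 × $4 = $120
Total = 80 + 60 + 120 + 120 = $380.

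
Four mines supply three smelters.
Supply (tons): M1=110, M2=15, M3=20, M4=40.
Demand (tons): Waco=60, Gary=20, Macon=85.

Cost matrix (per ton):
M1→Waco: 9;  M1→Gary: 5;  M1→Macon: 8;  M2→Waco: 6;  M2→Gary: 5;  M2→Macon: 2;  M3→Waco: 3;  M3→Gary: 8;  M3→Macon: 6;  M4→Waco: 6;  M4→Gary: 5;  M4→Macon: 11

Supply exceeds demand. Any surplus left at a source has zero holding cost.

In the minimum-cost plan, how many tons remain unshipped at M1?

An optimal plan:
  M1–Gary: 20 × 5 = 100
  M1–Macon: 70 × 8 = 560
  M2–Macon: 15 × 2 = 30
  M3–Waco: 20 × 3 = 60
  M4–Waco: 40 × 6 = 240
Total cost = 990.
M1 ships 90 of its 110, leaving 20.

20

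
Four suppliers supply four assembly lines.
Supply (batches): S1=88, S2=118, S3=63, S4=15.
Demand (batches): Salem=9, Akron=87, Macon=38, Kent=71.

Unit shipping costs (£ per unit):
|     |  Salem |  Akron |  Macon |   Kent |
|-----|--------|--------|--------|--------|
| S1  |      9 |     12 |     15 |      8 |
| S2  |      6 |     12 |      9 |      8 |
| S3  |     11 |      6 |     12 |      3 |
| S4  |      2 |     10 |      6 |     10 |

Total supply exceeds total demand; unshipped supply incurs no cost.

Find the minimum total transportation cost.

One minimum-cost allocation:
  S1->Kent: 71 batches
  S2->Akron: 24 batches
  S2->Macon: 32 batches
  S3->Akron: 63 batches
  S4->Salem: 9 batches
  S4->Macon: 6 batches
Total cost = £1576.

1576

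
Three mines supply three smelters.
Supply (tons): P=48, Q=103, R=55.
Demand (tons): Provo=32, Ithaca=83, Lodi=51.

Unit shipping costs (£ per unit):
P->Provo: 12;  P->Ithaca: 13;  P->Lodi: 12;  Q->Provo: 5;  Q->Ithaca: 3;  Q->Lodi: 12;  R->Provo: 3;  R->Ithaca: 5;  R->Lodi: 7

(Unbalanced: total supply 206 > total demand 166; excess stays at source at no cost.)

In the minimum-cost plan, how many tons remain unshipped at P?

An optimal plan:
  P–Lodi: 8 × £12 = £96
  Q–Provo: 20 × £5 = £100
  Q–Ithaca: 83 × £3 = £249
  R–Provo: 12 × £3 = £36
  R–Lodi: 43 × £7 = £301
Total cost = £782.
P ships 8 of its 48, leaving 40.

40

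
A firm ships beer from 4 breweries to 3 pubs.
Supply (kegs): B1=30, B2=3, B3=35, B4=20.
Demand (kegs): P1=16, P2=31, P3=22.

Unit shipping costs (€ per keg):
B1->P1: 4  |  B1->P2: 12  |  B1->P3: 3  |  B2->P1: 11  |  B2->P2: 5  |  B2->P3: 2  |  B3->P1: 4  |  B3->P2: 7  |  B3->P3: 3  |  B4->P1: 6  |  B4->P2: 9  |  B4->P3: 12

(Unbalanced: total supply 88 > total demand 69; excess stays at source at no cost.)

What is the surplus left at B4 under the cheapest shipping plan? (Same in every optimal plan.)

19

Minimum-cost shipments:
  B1→P1: 16 × €4 = €64
  B1→P3: 14 × €3 = €42
  B2→P2: 3 × €5 = €15
  B3→P2: 27 × €7 = €189
  B3→P3: 8 × €3 = €24
  B4→P2: 1 × €9 = €9
Total cost = €343.
B4 ships 1 of its 20, leaving 19.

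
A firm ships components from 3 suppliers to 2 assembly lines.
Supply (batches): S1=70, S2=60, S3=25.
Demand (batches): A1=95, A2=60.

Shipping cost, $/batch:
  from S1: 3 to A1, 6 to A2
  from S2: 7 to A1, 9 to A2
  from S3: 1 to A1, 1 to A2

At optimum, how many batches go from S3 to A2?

25

The minimum-cost plan:
  S1–A1: 70 × $3 = $210
  S2–A1: 25 × $7 = $175
  S2–A2: 35 × $9 = $315
  S3–A2: 25 × $1 = $25
Total cost = $725.
So S3→A2 carries 25 batches.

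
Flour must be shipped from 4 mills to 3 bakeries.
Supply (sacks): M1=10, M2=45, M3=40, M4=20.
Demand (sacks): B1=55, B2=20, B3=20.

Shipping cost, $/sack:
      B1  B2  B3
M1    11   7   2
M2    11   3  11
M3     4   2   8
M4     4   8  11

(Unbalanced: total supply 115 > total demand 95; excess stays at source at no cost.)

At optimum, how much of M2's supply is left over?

20

Minimum-cost shipments:
  M1–B3: 10 × $2 = $20
  M2–B2: 20 × $3 = $60
  M2–B3: 5 × $11 = $55
  M3–B1: 35 × $4 = $140
  M3–B3: 5 × $8 = $40
  M4–B1: 20 × $4 = $80
Total cost = $395.
M2 ships 25 of its 45, leaving 20.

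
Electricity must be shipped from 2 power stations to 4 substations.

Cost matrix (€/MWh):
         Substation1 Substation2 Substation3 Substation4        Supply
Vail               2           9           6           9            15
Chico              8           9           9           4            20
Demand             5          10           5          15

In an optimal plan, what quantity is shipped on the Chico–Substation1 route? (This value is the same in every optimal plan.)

0

Solving gives:
  Vail->Substation1: 5 × €2 = €10
  Vail->Substation2: 5 × €9 = €45
  Vail->Substation3: 5 × €6 = €30
  Chico->Substation2: 5 × €9 = €45
  Chico->Substation4: 15 × €4 = €60
Total cost = €190.
The route Chico→Substation1 is not used.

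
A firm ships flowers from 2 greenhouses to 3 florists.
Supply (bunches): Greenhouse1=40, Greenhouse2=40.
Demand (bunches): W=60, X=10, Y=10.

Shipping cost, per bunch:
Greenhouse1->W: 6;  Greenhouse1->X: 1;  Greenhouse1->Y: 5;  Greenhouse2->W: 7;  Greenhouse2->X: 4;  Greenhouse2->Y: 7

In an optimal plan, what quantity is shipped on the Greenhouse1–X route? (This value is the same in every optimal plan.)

Optimal shipments:
  Greenhouse1->W: 20 × 6 = 120
  Greenhouse1->X: 10 × 1 = 10
  Greenhouse1->Y: 10 × 5 = 50
  Greenhouse2->W: 40 × 7 = 280
Total cost = 460.
So Greenhouse1→X carries 10 bunches.

10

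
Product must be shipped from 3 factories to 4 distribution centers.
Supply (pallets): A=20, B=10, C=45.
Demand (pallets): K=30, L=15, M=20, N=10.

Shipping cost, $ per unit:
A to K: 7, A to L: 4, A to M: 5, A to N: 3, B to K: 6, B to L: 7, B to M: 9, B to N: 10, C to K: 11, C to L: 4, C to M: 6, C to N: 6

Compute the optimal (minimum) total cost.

A cheapest plan:
  A to K: 20 × $7 = $140
  B to K: 10 × $6 = $60
  C to L: 15 × $4 = $60
  C to M: 20 × $6 = $120
  C to N: 10 × $6 = $60
Total = 140 + 60 + 60 + 120 + 60 = $440.
(Supply check: A ships 20; B ships 10; C ships 45.)

440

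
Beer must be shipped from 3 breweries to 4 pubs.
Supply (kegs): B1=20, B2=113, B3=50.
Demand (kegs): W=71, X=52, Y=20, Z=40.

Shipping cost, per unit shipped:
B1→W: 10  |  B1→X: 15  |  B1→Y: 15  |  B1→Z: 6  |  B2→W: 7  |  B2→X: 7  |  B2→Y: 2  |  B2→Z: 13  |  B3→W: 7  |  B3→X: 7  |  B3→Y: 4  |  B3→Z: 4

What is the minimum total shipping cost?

A cheapest plan:
  B1 to Z: 20 × 6 = 120
  B2 to W: 41 × 7 = 287
  B2 to X: 52 × 7 = 364
  B2 to Y: 20 × 2 = 40
  B3 to W: 30 × 7 = 210
  B3 to Z: 20 × 4 = 80
Total = 120 + 287 + 364 + 40 + 210 + 80 = 1101.
(Supply check: B1 ships 20; B2 ships 113; B3 ships 50.)

1101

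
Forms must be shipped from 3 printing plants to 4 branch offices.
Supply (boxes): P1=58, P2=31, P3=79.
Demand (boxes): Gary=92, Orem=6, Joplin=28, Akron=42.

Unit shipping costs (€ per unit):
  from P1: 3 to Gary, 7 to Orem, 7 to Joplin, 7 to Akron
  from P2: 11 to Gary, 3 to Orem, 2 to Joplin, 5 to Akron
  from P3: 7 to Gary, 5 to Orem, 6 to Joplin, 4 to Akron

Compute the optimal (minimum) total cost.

An optimal shipping plan:
  P1->Gary: 58 × €3 = €174
  P2->Orem: 3 × €3 = €9
  P2->Joplin: 28 × €2 = €56
  P3->Gary: 34 × €7 = €238
  P3->Orem: 3 × €5 = €15
  P3->Akron: 42 × €4 = €168
Total = 174 + 9 + 56 + 238 + 15 + 168 = €660.

660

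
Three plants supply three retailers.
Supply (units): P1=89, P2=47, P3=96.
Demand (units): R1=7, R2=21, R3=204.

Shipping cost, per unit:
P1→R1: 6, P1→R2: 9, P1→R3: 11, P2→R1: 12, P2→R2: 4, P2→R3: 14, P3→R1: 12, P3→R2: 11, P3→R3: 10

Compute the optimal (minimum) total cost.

A cheapest plan:
  P1 to R1: 7 × 6 = 42
  P1 to R3: 82 × 11 = 902
  P2 to R2: 21 × 4 = 84
  P2 to R3: 26 × 14 = 364
  P3 to R3: 96 × 10 = 960
Total = 42 + 902 + 84 + 364 + 960 = 2352.
(Supply check: P1 ships 89; P2 ships 47; P3 ships 96.)

2352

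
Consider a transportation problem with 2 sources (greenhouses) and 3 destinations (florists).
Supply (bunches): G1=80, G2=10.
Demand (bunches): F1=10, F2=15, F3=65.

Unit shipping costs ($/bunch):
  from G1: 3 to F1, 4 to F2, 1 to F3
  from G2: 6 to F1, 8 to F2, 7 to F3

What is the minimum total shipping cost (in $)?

A cheapest plan:
  G1 to F2: 15 × $4 = $60
  G1 to F3: 65 × $1 = $65
  G2 to F1: 10 × $6 = $60
Total = 60 + 65 + 60 = $185.
(Supply check: G1 ships 80; G2 ships 10.)

185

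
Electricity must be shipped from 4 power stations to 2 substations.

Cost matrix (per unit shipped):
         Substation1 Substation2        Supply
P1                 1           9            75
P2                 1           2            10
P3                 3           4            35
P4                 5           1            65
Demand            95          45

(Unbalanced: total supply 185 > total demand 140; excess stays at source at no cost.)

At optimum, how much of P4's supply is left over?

Minimum-cost shipments:
  P1–Substation1: 75 MWh
  P2–Substation1: 10 MWh
  P3–Substation1: 10 MWh
  P4–Substation2: 45 MWh
Total cost = 160.
P4 ships 45 of its 65, leaving 20.

20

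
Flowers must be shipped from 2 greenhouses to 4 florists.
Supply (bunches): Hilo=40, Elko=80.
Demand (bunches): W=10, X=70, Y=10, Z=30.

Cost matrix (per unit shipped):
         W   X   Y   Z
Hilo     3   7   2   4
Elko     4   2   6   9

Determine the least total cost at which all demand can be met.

320

An optimal shipping plan:
  Hilo→Y: 10 bunches
  Hilo→Z: 30 bunches
  Elko→W: 10 bunches
  Elko→X: 70 bunches
Total cost = 320.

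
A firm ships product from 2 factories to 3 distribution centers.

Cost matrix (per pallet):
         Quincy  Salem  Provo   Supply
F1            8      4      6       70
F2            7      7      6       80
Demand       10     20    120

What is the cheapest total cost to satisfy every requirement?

870

Optimal allocation:
  F1→Salem: 20 × 4 = 80
  F1→Provo: 50 × 6 = 300
  F2→Quincy: 10 × 7 = 70
  F2→Provo: 70 × 6 = 420
Total = 80 + 300 + 70 + 420 = 870.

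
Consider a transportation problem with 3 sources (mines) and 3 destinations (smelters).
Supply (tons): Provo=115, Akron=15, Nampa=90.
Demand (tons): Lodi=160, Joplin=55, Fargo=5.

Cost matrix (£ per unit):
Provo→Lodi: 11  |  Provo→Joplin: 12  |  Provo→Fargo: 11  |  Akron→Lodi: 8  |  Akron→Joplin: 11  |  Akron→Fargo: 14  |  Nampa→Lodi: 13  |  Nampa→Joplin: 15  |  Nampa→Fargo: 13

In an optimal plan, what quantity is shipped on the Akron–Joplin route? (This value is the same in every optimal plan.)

The minimum-cost plan:
  Provo→Lodi: 55 × £11 = £605
  Provo→Joplin: 55 × £12 = £660
  Provo→Fargo: 5 × £11 = £55
  Akron→Lodi: 15 × £8 = £120
  Nampa→Lodi: 90 × £13 = £1170
Total cost = £2610.
The route Akron→Joplin is not used.

0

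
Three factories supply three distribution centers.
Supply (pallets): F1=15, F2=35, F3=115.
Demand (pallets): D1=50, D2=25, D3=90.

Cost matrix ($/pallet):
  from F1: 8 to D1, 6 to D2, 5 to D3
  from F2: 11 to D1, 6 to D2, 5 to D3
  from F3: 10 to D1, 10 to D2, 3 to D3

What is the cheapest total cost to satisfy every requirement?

Optimal allocation:
  F1–D1: 15 × $8 = $120
  F2–D1: 10 × $11 = $110
  F2–D2: 25 × $6 = $150
  F3–D1: 25 × $10 = $250
  F3–D3: 90 × $3 = $270
Total = 120 + 110 + 150 + 250 + 270 = $900.
(Supply check: F1 ships 15; F2 ships 35; F3 ships 115.)

900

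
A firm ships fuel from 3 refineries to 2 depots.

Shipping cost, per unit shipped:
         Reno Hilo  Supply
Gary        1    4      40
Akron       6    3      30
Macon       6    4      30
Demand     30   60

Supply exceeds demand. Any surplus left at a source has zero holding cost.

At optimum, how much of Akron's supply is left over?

An optimal plan:
  Gary to Reno: 30 × 1 = 30
  Gary to Hilo: 10 × 4 = 40
  Akron to Hilo: 30 × 3 = 90
  Macon to Hilo: 20 × 4 = 80
Total cost = 240.
Akron ships 30 of its 30, leaving 0.

0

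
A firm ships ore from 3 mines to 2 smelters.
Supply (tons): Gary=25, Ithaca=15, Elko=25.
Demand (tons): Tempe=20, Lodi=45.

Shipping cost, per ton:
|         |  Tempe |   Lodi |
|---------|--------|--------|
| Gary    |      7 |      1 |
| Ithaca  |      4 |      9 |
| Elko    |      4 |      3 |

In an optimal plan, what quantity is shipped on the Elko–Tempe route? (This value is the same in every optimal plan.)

5

Optimal shipments:
  Gary–Lodi: 25 × 1 = 25
  Ithaca–Tempe: 15 × 4 = 60
  Elko–Tempe: 5 × 4 = 20
  Elko–Lodi: 20 × 3 = 60
Total cost = 165.
So Elko→Tempe carries 5 tons.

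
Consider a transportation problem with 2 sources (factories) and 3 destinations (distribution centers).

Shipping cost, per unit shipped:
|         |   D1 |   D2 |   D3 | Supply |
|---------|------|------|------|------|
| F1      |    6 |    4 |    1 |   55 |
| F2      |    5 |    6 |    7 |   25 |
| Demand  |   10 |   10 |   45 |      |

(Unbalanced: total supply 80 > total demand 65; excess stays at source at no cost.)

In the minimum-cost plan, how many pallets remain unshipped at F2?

15

An optimal plan:
  F1 to D2: 10 × 4 = 40
  F1 to D3: 45 × 1 = 45
  F2 to D1: 10 × 5 = 50
Total cost = 135.
F2 ships 10 of its 25, leaving 15.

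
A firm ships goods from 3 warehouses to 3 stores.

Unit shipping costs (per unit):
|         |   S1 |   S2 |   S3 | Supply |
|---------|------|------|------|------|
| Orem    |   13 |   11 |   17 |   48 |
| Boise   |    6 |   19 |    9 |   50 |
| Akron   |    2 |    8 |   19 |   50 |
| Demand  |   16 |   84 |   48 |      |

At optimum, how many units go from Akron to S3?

0

Solving gives:
  Orem to S2: 48 × 11 = 528
  Boise to S1: 2 × 6 = 12
  Boise to S3: 48 × 9 = 432
  Akron to S1: 14 × 2 = 28
  Akron to S2: 36 × 8 = 288
Total cost = 1288.
The route Akron→S3 is not used.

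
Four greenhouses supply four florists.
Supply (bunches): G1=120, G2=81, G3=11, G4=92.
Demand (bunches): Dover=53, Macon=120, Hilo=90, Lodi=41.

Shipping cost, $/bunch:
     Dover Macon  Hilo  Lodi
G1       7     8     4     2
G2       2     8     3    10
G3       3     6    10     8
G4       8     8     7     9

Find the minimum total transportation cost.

A cheapest plan:
  G1 to Macon: 17 × $8 = $136
  G1 to Hilo: 62 × $4 = $248
  G1 to Lodi: 41 × $2 = $82
  G2 to Dover: 53 × $2 = $106
  G2 to Hilo: 28 × $3 = $84
  G3 to Macon: 11 × $6 = $66
  G4 to Macon: 92 × $8 = $736
Total = 136 + 248 + 82 + 106 + 84 + 66 + 736 = $1458.

1458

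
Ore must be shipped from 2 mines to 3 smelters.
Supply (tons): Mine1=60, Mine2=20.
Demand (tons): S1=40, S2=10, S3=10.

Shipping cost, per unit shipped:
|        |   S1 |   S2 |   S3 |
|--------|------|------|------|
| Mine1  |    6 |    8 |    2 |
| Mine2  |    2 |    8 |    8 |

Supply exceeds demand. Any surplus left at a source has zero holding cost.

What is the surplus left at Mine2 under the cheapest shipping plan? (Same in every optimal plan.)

Minimum-cost shipments:
  Mine1→S1: 20 × 6 = 120
  Mine1→S2: 10 × 8 = 80
  Mine1→S3: 10 × 2 = 20
  Mine2→S1: 20 × 2 = 40
Total cost = 260.
Mine2 ships 20 of its 20, leaving 0.

0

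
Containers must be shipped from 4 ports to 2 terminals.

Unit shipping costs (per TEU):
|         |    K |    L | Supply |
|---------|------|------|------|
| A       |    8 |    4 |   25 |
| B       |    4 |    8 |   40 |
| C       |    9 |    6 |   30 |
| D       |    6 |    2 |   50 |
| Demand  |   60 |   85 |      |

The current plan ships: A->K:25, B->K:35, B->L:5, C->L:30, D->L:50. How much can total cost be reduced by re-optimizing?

Current plan cost = 25·8 + 35·4 + 5·8 + 30·6 + 50·2 = 660.
Optimal plan:
  A–L: 25 × 4 = 100
  B–K: 40 × 4 = 160
  C–K: 20 × 9 = 180
  C–L: 10 × 6 = 60
  D–L: 50 × 2 = 100
Optimal cost = 600.
Saving = 660 − 600 = 60.

60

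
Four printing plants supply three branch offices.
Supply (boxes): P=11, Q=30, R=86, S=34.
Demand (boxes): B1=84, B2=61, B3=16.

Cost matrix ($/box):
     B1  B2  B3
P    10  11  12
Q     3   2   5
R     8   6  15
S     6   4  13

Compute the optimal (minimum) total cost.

An optimal shipping plan:
  P->B3: 11 × $12 = $132
  Q->B1: 25 × $3 = $75
  Q->B3: 5 × $5 = $25
  R->B1: 59 × $8 = $472
  R->B2: 27 × $6 = $162
  S->B2: 34 × $4 = $136
Total = 132 + 75 + 25 + 472 + 162 + 136 = $1002.

1002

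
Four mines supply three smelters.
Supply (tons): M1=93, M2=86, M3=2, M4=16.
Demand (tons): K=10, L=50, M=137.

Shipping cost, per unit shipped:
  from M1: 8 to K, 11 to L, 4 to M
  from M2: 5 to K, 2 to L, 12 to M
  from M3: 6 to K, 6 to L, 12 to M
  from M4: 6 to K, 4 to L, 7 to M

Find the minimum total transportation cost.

970

An optimal shipping plan:
  M1–M: 93 × 4 = 372
  M2–K: 10 × 5 = 50
  M2–L: 50 × 2 = 100
  M2–M: 26 × 12 = 312
  M3–M: 2 × 12 = 24
  M4–M: 16 × 7 = 112
Total = 372 + 50 + 100 + 312 + 24 + 112 = 970.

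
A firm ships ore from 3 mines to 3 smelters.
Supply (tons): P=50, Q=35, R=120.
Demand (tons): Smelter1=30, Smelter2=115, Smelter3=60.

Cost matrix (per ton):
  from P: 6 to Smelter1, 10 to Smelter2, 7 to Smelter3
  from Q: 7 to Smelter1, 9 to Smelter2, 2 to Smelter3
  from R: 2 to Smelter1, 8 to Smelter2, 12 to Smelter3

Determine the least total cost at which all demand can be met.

1275

Optimal allocation:
  P to Smelter2: 25 tons
  P to Smelter3: 25 tons
  Q to Smelter3: 35 tons
  R to Smelter1: 30 tons
  R to Smelter2: 90 tons
Total cost = 1275.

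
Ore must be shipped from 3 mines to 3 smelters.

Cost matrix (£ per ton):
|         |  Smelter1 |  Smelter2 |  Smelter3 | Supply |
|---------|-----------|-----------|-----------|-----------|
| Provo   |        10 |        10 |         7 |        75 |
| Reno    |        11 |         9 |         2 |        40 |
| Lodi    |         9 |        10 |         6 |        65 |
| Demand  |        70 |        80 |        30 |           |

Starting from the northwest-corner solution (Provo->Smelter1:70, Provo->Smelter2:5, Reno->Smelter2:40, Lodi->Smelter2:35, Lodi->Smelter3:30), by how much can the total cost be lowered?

155

Current plan cost = 70·10 + 5·10 + 40·9 + 35·10 + 30·6 = £1640.
Optimal plan:
  Provo->Smelter1: 5 × £10 = £50
  Provo->Smelter2: 70 × £10 = £700
  Reno->Smelter2: 10 × £9 = £90
  Reno->Smelter3: 30 × £2 = £60
  Lodi->Smelter1: 65 × £9 = £585
Optimal cost = £1485.
Saving = 1640 − 1485 = £155.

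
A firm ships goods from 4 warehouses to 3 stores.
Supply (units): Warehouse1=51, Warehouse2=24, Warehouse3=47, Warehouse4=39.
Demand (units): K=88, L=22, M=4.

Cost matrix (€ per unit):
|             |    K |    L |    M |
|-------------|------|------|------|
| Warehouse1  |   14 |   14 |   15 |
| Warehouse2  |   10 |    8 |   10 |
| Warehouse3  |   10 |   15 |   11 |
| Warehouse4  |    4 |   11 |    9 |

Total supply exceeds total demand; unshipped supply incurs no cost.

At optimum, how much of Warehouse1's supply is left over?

47

Minimum-cost shipments:
  Warehouse1–K: 4 × €14 = €56
  Warehouse2–L: 22 × €8 = €176
  Warehouse2–M: 2 × €10 = €20
  Warehouse3–K: 45 × €10 = €450
  Warehouse3–M: 2 × €11 = €22
  Warehouse4–K: 39 × €4 = €156
Total cost = €880.
Warehouse1 ships 4 of its 51, leaving 47.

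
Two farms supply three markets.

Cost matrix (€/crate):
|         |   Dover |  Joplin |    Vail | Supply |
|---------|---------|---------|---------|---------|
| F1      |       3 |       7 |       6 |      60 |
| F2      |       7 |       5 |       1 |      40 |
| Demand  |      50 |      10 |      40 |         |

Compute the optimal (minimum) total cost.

One minimum-cost allocation:
  F1→Dover: 50 × €3 = €150
  F1→Joplin: 10 × €7 = €70
  F2→Vail: 40 × €1 = €40
Total = 150 + 70 + 40 = €260.
(Supply check: F1 ships 60; F2 ships 40.)

260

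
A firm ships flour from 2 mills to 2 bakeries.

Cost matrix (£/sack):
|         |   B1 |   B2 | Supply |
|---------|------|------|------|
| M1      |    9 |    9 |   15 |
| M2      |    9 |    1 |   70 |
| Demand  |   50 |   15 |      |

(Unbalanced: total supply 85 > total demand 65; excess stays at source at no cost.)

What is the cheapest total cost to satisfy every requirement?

465

An optimal shipping plan:
  M1→B1: 15 × £9 = £135
  M2→B1: 35 × £9 = £315
  M2→B2: 15 × £1 = £15
Total = 135 + 315 + 15 = £465.
(Supply check: M1 ships 15; M2 ships 50.)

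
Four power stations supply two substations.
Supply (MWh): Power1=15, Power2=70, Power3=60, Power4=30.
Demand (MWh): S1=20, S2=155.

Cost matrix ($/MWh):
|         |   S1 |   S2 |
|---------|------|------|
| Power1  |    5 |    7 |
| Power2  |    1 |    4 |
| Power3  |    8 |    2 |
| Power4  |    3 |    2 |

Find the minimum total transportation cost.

505

Optimal allocation:
  Power1–S2: 15 × $7 = $105
  Power2–S1: 20 × $1 = $20
  Power2–S2: 50 × $4 = $200
  Power3–S2: 60 × $2 = $120
  Power4–S2: 30 × $2 = $60
Total = 105 + 20 + 200 + 120 + 60 = $505.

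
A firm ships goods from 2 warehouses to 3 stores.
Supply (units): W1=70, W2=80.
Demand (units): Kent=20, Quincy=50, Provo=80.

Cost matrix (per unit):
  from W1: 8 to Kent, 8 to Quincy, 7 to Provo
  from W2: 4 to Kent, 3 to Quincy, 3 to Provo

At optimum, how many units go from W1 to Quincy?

0

The minimum-cost plan:
  W1→Kent: 20 × 8 = 160
  W1→Provo: 50 × 7 = 350
  W2→Quincy: 50 × 3 = 150
  W2→Provo: 30 × 3 = 90
Total cost = 750.
The route W1→Quincy is not used.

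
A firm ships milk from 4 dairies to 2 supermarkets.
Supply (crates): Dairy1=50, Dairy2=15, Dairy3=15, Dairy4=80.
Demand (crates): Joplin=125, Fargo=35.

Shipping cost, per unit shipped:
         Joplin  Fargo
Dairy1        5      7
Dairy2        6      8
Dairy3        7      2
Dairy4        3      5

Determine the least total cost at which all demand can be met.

650

An optimal shipping plan:
  Dairy1→Joplin: 30 crates
  Dairy1→Fargo: 20 crates
  Dairy2→Joplin: 15 crates
  Dairy3→Fargo: 15 crates
  Dairy4→Joplin: 80 crates
Total cost = 650.
(Supply check: Dairy1 ships 50; Dairy2 ships 15; Dairy3 ships 15; Dairy4 ships 80.)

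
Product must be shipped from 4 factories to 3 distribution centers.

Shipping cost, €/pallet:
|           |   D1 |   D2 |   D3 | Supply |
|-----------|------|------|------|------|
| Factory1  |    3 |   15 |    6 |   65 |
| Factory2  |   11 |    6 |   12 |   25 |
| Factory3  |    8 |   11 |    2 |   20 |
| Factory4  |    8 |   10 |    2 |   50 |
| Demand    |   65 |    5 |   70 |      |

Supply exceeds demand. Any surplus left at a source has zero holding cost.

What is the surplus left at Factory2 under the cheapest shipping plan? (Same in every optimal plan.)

20

An optimal plan:
  Factory1→D1: 65 × €3 = €195
  Factory2→D2: 5 × €6 = €30
  Factory3→D3: 20 × €2 = €40
  Factory4→D3: 50 × €2 = €100
Total cost = €365.
Factory2 ships 5 of its 25, leaving 20.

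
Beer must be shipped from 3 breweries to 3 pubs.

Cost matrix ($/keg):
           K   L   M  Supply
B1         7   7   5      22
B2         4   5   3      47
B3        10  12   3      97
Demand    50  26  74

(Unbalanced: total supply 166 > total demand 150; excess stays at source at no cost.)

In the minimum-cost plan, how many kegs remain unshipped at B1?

Minimum-cost shipments:
  B1–L: 22 × $7 = $154
  B2–K: 43 × $4 = $172
  B2–L: 4 × $5 = $20
  B3–K: 7 × $10 = $70
  B3–M: 74 × $3 = $222
Total cost = $638.
B1 ships 22 of its 22, leaving 0.

0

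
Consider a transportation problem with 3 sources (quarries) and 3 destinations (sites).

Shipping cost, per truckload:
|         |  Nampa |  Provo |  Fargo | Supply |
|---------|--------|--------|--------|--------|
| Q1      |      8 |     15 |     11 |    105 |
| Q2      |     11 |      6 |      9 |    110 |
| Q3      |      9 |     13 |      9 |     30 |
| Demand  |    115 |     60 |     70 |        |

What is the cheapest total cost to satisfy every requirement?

1920

One minimum-cost allocation:
  Q1–Nampa: 105 truckloads
  Q2–Provo: 60 truckloads
  Q2–Fargo: 50 truckloads
  Q3–Nampa: 10 truckloads
  Q3–Fargo: 20 truckloads
Total cost = 1920.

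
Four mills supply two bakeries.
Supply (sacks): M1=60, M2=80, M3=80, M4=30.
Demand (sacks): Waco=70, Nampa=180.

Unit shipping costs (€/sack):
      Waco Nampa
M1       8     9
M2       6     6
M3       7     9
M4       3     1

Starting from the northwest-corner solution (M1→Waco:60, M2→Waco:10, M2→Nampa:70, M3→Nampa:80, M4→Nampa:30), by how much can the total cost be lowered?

Current plan cost = 60·8 + 10·6 + 70·6 + 80·9 + 30·1 = €1710.
Optimal plan:
  M1->Nampa: 60 × €9 = €540
  M2->Nampa: 80 × €6 = €480
  M3->Waco: 70 × €7 = €490
  M3->Nampa: 10 × €9 = €90
  M4->Nampa: 30 × €1 = €30
Optimal cost = €1630.
Saving = 1710 − 1630 = €80.

80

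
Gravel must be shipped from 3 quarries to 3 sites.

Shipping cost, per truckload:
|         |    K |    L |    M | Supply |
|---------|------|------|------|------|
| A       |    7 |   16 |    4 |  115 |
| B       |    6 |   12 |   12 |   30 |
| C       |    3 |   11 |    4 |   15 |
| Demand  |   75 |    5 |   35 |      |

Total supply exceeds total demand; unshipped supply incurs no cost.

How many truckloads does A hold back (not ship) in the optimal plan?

45

Minimum-cost shipments:
  A–K: 35 truckloads
  A–M: 35 truckloads
  B–K: 25 truckloads
  B–L: 5 truckloads
  C–K: 15 truckloads
Total cost = 640.
A ships 70 of its 115, leaving 45.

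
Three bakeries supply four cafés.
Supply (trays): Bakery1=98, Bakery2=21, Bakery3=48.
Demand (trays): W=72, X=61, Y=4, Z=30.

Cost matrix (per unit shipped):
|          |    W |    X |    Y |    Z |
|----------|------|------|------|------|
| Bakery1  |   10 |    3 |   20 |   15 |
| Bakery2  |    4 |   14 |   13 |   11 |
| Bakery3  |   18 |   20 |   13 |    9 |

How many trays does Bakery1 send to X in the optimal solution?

61

The minimum-cost plan:
  Bakery1 to W: 37 × 10 = 370
  Bakery1 to X: 61 × 3 = 183
  Bakery2 to W: 21 × 4 = 84
  Bakery3 to W: 14 × 18 = 252
  Bakery3 to Y: 4 × 13 = 52
  Bakery3 to Z: 30 × 9 = 270
Total cost = 1211.
So Bakery1→X carries 61 trays.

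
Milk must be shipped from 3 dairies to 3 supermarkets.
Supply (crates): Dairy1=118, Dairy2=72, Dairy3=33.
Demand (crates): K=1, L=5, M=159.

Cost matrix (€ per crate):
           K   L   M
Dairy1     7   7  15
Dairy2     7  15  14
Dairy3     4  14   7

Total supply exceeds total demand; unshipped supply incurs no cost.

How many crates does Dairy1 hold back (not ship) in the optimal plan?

An optimal plan:
  Dairy1→K: 1 × €7 = €7
  Dairy1→L: 5 × €7 = €35
  Dairy1→M: 54 × €15 = €810
  Dairy2→M: 72 × €14 = €1008
  Dairy3→M: 33 × €7 = €231
Total cost = €2091.
Dairy1 ships 60 of its 118, leaving 58.

58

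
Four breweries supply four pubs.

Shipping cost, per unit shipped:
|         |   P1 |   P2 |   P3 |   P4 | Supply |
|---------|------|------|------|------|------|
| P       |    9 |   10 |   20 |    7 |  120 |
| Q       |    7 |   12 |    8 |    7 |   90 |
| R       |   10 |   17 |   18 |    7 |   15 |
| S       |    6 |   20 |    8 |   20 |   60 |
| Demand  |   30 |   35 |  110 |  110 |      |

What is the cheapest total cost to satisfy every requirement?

2180

One minimum-cost allocation:
  P–P2: 35 × 10 = 350
  P–P4: 85 × 7 = 595
  Q–P3: 80 × 8 = 640
  Q–P4: 10 × 7 = 70
  R–P4: 15 × 7 = 105
  S–P1: 30 × 6 = 180
  S–P3: 30 × 8 = 240
Total = 350 + 595 + 640 + 70 + 105 + 180 + 240 = 2180.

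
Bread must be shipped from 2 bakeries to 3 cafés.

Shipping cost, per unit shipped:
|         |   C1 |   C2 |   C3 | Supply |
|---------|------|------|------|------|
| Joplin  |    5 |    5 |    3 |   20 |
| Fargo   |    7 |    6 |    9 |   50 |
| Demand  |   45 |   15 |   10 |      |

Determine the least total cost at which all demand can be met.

One minimum-cost allocation:
  Joplin to C1: 10 × 5 = 50
  Joplin to C3: 10 × 3 = 30
  Fargo to C1: 35 × 7 = 245
  Fargo to C2: 15 × 6 = 90
Total = 50 + 30 + 245 + 90 = 415.
(Supply check: Joplin ships 20; Fargo ships 50.)

415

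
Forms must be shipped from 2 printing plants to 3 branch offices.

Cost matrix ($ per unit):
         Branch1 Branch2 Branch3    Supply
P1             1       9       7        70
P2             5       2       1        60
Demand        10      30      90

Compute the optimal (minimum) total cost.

520

An optimal shipping plan:
  P1->Branch1: 10 × $1 = $10
  P1->Branch3: 60 × $7 = $420
  P2->Branch2: 30 × $2 = $60
  P2->Branch3: 30 × $1 = $30
Total = 10 + 420 + 60 + 30 = $520.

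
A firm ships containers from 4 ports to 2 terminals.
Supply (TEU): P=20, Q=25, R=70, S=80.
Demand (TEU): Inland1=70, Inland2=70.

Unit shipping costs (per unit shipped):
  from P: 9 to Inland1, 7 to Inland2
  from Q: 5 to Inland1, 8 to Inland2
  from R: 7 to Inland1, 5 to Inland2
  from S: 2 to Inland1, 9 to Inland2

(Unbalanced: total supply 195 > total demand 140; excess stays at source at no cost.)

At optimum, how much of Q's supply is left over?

25

An optimal plan:
  R→Inland2: 70 × 5 = 350
  S→Inland1: 70 × 2 = 140
Total cost = 490.
Q ships 0 of its 25, leaving 25.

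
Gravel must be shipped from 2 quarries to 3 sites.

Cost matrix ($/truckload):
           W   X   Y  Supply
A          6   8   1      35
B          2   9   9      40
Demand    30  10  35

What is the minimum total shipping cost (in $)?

A cheapest plan:
  A to Y: 35 truckloads
  B to W: 30 truckloads
  B to X: 10 truckloads
Total cost = $185.

185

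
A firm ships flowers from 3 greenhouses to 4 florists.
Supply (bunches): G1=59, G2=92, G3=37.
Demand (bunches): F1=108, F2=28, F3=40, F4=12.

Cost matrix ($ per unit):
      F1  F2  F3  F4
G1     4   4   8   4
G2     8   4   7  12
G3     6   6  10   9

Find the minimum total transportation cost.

One minimum-cost allocation:
  G1→F1: 47 bunches
  G1→F4: 12 bunches
  G2→F1: 24 bunches
  G2→F2: 28 bunches
  G2→F3: 40 bunches
  G3→F1: 37 bunches
Total cost = $1042.

1042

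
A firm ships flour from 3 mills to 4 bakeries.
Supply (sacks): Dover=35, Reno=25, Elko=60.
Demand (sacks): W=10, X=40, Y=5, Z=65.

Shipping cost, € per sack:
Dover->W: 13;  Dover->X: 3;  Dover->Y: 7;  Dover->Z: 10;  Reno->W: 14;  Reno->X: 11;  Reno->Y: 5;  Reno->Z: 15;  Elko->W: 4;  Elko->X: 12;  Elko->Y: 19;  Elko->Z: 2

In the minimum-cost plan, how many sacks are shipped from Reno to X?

5

Solving gives:
  Dover→X: 35 × €3 = €105
  Reno→W: 10 × €14 = €140
  Reno→X: 5 × €11 = €55
  Reno→Y: 5 × €5 = €25
  Reno→Z: 5 × €15 = €75
  Elko→Z: 60 × €2 = €120
Total cost = €520.
So Reno→X carries 5 sacks.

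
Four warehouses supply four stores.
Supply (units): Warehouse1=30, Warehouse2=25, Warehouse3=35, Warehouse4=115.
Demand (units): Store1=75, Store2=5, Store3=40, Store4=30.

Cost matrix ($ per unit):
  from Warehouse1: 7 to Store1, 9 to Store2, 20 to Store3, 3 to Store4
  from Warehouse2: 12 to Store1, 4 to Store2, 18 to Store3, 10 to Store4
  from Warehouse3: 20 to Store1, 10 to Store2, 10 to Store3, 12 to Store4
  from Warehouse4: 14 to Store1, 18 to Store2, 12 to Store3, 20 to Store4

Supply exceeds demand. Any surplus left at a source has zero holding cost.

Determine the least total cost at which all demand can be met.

Optimal allocation:
  Warehouse1→Store4: 30 × $3 = $90
  Warehouse2→Store1: 20 × $12 = $240
  Warehouse2→Store2: 5 × $4 = $20
  Warehouse3→Store3: 35 × $10 = $350
  Warehouse4→Store1: 55 × $14 = $770
  Warehouse4→Store3: 5 × $12 = $60
Total = 90 + 240 + 20 + 350 + 770 + 60 = $1530.

1530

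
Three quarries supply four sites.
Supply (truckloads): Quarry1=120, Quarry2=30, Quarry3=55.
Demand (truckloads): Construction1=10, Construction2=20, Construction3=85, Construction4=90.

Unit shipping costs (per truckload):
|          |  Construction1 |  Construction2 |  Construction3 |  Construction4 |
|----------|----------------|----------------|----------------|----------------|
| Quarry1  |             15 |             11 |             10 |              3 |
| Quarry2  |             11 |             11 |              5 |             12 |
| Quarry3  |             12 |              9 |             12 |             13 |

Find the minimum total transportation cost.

1320

Optimal allocation:
  Quarry1->Construction3: 30 × 10 = 300
  Quarry1->Construction4: 90 × 3 = 270
  Quarry2->Construction3: 30 × 5 = 150
  Quarry3->Construction1: 10 × 12 = 120
  Quarry3->Construction2: 20 × 9 = 180
  Quarry3->Construction3: 25 × 12 = 300
Total = 300 + 270 + 150 + 120 + 180 + 300 = 1320.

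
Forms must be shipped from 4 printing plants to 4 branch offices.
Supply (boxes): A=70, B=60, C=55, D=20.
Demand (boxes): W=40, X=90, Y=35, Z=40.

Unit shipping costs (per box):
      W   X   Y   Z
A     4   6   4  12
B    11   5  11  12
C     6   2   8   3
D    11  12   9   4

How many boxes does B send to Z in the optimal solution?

Solving gives:
  A to W: 35 boxes
  A to Y: 35 boxes
  B to X: 60 boxes
  C to W: 5 boxes
  C to X: 30 boxes
  C to Z: 20 boxes
  D to Z: 20 boxes
Total cost = 810.
The route B→Z is not used.

0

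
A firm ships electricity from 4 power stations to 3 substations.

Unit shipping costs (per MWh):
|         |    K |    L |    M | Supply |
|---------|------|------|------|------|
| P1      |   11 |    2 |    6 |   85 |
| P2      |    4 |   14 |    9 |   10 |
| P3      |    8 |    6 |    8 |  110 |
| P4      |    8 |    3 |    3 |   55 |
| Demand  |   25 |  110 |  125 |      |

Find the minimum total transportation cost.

Optimal allocation:
  P1 to L: 85 × 2 = 170
  P2 to K: 10 × 4 = 40
  P3 to K: 15 × 8 = 120
  P3 to L: 25 × 6 = 150
  P3 to M: 70 × 8 = 560
  P4 to M: 55 × 3 = 165
Total = 170 + 40 + 120 + 150 + 560 + 165 = 1205.

1205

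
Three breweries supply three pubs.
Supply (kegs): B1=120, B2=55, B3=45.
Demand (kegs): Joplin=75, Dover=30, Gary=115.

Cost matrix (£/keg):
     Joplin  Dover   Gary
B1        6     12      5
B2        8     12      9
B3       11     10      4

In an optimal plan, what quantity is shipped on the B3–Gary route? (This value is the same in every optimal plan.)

45

Optimal shipments:
  B1→Joplin: 50 × £6 = £300
  B1→Gary: 70 × £5 = £350
  B2→Joplin: 25 × £8 = £200
  B2→Dover: 30 × £12 = £360
  B3→Gary: 45 × £4 = £180
Total cost = £1390.
So B3→Gary carries 45 kegs.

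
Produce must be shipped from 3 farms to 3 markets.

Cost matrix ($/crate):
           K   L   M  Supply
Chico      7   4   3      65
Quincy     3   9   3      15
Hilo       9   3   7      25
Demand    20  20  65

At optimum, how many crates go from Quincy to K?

15

The minimum-cost plan:
  Chico–M: 65 crates
  Quincy–K: 15 crates
  Hilo–K: 5 crates
  Hilo–L: 20 crates
Total cost = $345.
So Quincy→K carries 15 crates.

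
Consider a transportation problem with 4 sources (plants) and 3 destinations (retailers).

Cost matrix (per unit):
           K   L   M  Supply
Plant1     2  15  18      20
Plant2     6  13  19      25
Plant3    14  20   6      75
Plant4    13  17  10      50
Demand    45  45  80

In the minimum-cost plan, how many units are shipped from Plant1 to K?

20

The minimum-cost plan:
  Plant1→K: 20 × 2 = 40
  Plant2→K: 25 × 6 = 150
  Plant3→M: 75 × 6 = 450
  Plant4→L: 45 × 17 = 765
  Plant4→M: 5 × 10 = 50
Total cost = 1455.
So Plant1→K carries 20 units.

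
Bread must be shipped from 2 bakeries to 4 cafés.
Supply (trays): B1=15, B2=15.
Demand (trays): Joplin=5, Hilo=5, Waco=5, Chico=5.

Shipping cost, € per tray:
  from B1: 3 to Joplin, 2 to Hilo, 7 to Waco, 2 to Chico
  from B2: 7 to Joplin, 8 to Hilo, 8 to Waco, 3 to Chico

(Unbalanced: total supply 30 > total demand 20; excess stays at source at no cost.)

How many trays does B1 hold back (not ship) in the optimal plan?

Minimum-cost shipments:
  B1->Joplin: 5 × €3 = €15
  B1->Hilo: 5 × €2 = €10
  B1->Waco: 5 × €7 = €35
  B2->Chico: 5 × €3 = €15
Total cost = €75.
B1 ships 15 of its 15, leaving 0.

0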